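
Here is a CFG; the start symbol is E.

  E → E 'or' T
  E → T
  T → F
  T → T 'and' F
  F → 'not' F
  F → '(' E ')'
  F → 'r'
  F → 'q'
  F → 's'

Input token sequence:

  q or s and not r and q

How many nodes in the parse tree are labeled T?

[E [E [T [F q]]] or [T [T [T [F s]] and [F not [F r]]] and [F q]]]

4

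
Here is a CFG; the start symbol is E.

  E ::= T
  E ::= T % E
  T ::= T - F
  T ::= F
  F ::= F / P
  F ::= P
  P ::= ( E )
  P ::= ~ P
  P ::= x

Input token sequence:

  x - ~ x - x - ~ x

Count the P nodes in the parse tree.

6

[E [T [T [T [T [F [P x]]] - [F [P ~ [P x]]]] - [F [P x]]] - [F [P ~ [P x]]]]]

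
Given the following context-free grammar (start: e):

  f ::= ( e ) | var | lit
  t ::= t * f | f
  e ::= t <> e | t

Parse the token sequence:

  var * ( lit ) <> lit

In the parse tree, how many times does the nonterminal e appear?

3

[e [t [t [f var]] * [f ( [e [t [f lit]]] )]] <> [e [t [f lit]]]]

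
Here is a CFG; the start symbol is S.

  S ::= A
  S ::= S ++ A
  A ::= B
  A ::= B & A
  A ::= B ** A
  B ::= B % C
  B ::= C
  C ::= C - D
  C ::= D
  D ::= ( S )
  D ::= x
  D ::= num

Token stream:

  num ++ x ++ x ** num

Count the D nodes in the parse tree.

4

[S [S [S [A [B [C [D num]]]]] ++ [A [B [C [D x]]]]] ++ [A [B [C [D x]]] ** [A [B [C [D num]]]]]]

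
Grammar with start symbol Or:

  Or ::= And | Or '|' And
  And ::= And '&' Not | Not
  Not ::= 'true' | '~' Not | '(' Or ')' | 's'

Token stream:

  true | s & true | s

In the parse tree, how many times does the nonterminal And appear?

[Or [Or [Or [And [Not true]]] | [And [And [Not s]] & [Not true]]] | [And [Not s]]]

4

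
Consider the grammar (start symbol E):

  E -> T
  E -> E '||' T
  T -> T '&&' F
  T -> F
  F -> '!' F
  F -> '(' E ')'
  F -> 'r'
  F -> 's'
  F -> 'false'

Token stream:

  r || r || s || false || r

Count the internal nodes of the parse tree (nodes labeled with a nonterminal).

15

[E [E [E [E [E [T [F r]]] || [T [F r]]] || [T [F s]]] || [T [F false]]] || [T [F r]]]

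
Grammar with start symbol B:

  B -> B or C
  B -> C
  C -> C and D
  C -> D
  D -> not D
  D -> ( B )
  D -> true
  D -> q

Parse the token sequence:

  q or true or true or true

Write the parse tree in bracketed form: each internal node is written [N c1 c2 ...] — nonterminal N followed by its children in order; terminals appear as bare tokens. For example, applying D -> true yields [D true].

[B [B [B [B [C [D q]]] or [C [D true]]] or [C [D true]]] or [C [D true]]]

B
B or C
B or C or C
B or C or C or C
C or C or C or C
D or C or C or C
q or C or C or C
q or D or C or C
q or true or C or C
q or true or D or C
q or true or true or C
q or true or true or D
q or true or true or true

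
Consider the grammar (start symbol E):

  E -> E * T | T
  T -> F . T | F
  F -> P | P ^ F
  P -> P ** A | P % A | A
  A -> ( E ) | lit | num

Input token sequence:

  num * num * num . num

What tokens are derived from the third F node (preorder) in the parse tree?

num

[E [E [E [T [F [P [A num]]]]] * [T [F [P [A num]]]]] * [T [F [P [A num]]] . [T [F [P [A num]]]]]]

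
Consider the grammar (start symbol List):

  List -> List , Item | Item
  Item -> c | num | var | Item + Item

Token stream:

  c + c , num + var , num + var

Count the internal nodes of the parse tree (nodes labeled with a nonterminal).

[List [List [List [Item [Item c] + [Item c]]] , [Item [Item num] + [Item var]]] , [Item [Item num] + [Item var]]]

12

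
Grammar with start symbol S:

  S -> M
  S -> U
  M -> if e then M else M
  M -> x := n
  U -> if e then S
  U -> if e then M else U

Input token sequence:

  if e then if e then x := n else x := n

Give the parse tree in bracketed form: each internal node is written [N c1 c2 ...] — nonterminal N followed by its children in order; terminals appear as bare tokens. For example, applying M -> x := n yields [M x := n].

[S [U if e then [S [M if e then [M x := n] else [M x := n]]]]]

S
U
if e then S
if e then M
if e then if e then M else M
if e then if e then x := n else M
if e then if e then x := n else x := n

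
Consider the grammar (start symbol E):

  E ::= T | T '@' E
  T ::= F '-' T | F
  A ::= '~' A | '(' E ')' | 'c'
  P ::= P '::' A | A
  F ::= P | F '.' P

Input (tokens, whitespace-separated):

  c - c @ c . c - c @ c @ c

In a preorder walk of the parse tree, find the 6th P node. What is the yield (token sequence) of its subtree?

[E [T [F [P [A c]]] - [T [F [P [A c]]]]] @ [E [T [F [F [P [A c]]] . [P [A c]]] - [T [F [P [A c]]]]] @ [E [T [F [P [A c]]]] @ [E [T [F [P [A c]]]]]]]]

c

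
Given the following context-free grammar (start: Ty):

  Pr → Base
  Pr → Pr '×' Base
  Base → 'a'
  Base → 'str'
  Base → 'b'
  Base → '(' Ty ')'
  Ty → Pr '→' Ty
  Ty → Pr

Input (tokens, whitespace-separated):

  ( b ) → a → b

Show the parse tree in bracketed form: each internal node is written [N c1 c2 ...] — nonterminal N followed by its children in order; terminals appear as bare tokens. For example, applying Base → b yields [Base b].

Ty
Pr → Ty
Base → Ty
( Ty ) → Ty
( Pr ) → Ty
( Base ) → Ty
( b ) → Ty
( b ) → Pr → Ty
( b ) → Base → Ty
( b ) → a → Ty
( b ) → a → Pr
( b ) → a → Base
( b ) → a → b

[Ty [Pr [Base ( [Ty [Pr [Base b]]] )]] → [Ty [Pr [Base a]] → [Ty [Pr [Base b]]]]]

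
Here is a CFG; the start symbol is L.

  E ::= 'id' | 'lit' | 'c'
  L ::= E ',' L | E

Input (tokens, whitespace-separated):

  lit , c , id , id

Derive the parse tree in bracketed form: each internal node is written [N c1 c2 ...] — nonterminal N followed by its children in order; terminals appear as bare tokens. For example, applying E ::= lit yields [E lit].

L
E , L
lit , L
lit , E , L
lit , c , L
lit , c , E , L
lit , c , id , L
lit , c , id , E
lit , c , id , id

[L [E lit] , [L [E c] , [L [E id] , [L [E id]]]]]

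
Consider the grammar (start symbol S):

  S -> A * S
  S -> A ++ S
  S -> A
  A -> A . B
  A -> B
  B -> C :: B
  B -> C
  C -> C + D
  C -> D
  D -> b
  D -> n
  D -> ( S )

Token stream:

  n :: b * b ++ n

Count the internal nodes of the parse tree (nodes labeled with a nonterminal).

18

[S [A [B [C [D n]] :: [B [C [D b]]]]] * [S [A [B [C [D b]]]] ++ [S [A [B [C [D n]]]]]]]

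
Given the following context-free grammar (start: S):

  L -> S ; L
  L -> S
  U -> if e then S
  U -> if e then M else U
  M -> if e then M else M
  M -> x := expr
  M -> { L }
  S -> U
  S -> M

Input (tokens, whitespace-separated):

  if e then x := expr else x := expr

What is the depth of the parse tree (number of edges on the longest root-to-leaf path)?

3

[S [M if e then [M x := expr] else [M x := expr]]]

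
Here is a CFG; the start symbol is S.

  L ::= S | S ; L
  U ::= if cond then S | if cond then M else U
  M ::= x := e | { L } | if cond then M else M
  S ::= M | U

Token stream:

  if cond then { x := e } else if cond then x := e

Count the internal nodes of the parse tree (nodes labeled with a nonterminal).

9

[S [U if cond then [M { [L [S [M x := e]]] }] else [U if cond then [S [M x := e]]]]]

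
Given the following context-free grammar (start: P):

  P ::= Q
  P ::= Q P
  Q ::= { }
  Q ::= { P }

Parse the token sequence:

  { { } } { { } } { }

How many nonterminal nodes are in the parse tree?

[P [Q { [P [Q { }]] }] [P [Q { [P [Q { }]] }] [P [Q { }]]]]

10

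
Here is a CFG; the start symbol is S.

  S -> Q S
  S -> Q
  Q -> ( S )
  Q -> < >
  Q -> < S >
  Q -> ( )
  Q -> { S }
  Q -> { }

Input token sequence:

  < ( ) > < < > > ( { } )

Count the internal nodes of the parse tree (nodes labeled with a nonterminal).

12

[S [Q < [S [Q ( )]] >] [S [Q < [S [Q < >]] >] [S [Q ( [S [Q { }]] )]]]]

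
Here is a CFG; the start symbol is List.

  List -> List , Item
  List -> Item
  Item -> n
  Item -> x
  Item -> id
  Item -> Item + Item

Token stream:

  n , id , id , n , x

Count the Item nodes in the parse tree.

[List [List [List [List [List [Item n]] , [Item id]] , [Item id]] , [Item n]] , [Item x]]

5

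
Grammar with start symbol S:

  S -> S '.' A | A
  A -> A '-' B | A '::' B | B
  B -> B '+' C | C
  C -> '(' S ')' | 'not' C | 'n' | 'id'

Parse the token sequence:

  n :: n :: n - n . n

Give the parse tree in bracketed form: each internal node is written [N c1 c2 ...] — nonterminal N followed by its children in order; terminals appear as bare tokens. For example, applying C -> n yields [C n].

S
S . A
A . A
A - B . A
A :: B - B . A
A :: B :: B - B . A
B :: B :: B - B . A
C :: B :: B - B . A
n :: B :: B - B . A
n :: C :: B - B . A
n :: n :: B - B . A
n :: n :: C - B . A
n :: n :: n - B . A
n :: n :: n - C . A
n :: n :: n - n . A
n :: n :: n - n . B
n :: n :: n - n . C
n :: n :: n - n . n

[S [S [A [A [A [A [B [C n]]] :: [B [C n]]] :: [B [C n]]] - [B [C n]]]] . [A [B [C n]]]]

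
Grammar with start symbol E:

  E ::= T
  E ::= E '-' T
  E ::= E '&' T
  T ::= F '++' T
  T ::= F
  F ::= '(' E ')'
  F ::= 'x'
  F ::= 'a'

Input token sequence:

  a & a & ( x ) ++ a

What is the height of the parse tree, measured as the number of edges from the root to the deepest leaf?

[E [E [E [T [F a]]] & [T [F a]]] & [T [F ( [E [T [F x]]] )] ++ [T [F a]]]]

6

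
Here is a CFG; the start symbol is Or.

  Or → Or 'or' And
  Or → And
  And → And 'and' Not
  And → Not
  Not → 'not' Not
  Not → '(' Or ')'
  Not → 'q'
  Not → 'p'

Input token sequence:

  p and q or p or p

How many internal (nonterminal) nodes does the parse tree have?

11

[Or [Or [Or [And [And [Not p]] and [Not q]]] or [And [Not p]]] or [And [Not p]]]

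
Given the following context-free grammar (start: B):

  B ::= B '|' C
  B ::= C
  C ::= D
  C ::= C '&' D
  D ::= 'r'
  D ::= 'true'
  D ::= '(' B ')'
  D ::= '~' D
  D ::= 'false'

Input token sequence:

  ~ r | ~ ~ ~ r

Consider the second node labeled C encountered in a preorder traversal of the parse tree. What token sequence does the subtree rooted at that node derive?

~ ~ ~ r

[B [B [C [D ~ [D r]]]] | [C [D ~ [D ~ [D ~ [D r]]]]]]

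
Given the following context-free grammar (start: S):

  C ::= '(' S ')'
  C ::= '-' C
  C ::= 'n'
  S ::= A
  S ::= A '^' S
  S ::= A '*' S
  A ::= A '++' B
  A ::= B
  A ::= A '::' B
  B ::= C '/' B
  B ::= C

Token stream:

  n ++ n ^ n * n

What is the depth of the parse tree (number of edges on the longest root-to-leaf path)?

[S [A [A [B [C n]]] ++ [B [C n]]] ^ [S [A [B [C n]]] * [S [A [B [C n]]]]]]

6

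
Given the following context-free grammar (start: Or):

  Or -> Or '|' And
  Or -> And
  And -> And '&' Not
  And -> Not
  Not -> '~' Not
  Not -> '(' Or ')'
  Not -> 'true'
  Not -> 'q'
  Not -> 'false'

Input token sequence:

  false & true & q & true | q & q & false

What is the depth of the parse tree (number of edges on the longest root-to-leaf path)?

[Or [Or [And [And [And [And [Not false]] & [Not true]] & [Not q]] & [Not true]]] | [And [And [And [Not q]] & [Not q]] & [Not false]]]

7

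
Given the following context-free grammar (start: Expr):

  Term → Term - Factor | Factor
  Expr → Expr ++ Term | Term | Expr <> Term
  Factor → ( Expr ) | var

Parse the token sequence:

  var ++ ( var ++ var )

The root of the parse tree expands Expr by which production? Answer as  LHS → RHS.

Expr → Expr ++ Term

[Expr [Expr [Term [Factor var]]] ++ [Term [Factor ( [Expr [Expr [Term [Factor var]]] ++ [Term [Factor var]]] )]]]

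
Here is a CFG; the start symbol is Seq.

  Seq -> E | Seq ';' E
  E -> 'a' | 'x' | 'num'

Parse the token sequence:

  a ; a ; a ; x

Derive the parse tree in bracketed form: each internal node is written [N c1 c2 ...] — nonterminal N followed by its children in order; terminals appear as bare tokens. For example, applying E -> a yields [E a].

Seq
Seq ; E
Seq ; E ; E
Seq ; E ; E ; E
E ; E ; E ; E
a ; E ; E ; E
a ; a ; E ; E
a ; a ; a ; E
a ; a ; a ; x

[Seq [Seq [Seq [Seq [E a]] ; [E a]] ; [E a]] ; [E x]]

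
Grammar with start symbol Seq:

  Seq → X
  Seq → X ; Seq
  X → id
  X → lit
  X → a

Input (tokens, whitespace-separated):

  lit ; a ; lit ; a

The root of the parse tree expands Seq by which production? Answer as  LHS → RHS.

Seq → X ; Seq

[Seq [X lit] ; [Seq [X a] ; [Seq [X lit] ; [Seq [X a]]]]]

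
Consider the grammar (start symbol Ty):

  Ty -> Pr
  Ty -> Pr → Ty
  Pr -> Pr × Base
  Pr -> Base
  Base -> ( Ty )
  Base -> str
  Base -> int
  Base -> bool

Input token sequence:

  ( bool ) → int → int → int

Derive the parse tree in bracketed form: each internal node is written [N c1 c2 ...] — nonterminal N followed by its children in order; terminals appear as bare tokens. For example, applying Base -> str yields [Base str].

[Ty [Pr [Base ( [Ty [Pr [Base bool]]] )]] → [Ty [Pr [Base int]] → [Ty [Pr [Base int]] → [Ty [Pr [Base int]]]]]]

Ty
Pr → Ty
Base → Ty
( Ty ) → Ty
( Pr ) → Ty
( Base ) → Ty
( bool ) → Ty
( bool ) → Pr → Ty
( bool ) → Base → Ty
( bool ) → int → Ty
( bool ) → int → Pr → Ty
( bool ) → int → Base → Ty
( bool ) → int → int → Ty
( bool ) → int → int → Pr
( bool ) → int → int → Base
( bool ) → int → int → int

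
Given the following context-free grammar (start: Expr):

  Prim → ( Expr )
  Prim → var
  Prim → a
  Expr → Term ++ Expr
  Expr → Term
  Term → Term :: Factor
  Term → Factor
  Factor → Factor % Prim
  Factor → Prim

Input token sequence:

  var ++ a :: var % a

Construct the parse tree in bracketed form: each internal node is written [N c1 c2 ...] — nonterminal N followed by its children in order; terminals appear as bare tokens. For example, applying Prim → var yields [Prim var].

[Expr [Term [Factor [Prim var]]] ++ [Expr [Term [Term [Factor [Prim a]]] :: [Factor [Factor [Prim var]] % [Prim a]]]]]

Expr
Term ++ Expr
Factor ++ Expr
Prim ++ Expr
var ++ Expr
var ++ Term
var ++ Term :: Factor
var ++ Factor :: Factor
var ++ Prim :: Factor
var ++ a :: Factor
var ++ a :: Factor % Prim
var ++ a :: Prim % Prim
var ++ a :: var % Prim
var ++ a :: var % a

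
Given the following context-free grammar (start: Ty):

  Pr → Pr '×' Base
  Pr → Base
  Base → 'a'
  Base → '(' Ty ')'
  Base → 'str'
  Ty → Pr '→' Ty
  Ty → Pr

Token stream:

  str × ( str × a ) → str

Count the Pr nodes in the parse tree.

[Ty [Pr [Pr [Base str]] × [Base ( [Ty [Pr [Pr [Base str]] × [Base a]]] )]] → [Ty [Pr [Base str]]]]

5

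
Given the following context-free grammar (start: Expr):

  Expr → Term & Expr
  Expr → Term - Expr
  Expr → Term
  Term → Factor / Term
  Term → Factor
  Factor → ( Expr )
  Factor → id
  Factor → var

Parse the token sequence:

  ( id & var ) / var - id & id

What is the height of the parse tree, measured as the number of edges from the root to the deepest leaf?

7

[Expr [Term [Factor ( [Expr [Term [Factor id]] & [Expr [Term [Factor var]]]] )] / [Term [Factor var]]] - [Expr [Term [Factor id]] & [Expr [Term [Factor id]]]]]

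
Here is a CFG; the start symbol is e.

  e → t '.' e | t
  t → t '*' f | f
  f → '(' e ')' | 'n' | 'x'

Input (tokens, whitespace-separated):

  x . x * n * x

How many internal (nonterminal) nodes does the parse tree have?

[e [t [f x]] . [e [t [t [t [f x]] * [f n]] * [f x]]]]

10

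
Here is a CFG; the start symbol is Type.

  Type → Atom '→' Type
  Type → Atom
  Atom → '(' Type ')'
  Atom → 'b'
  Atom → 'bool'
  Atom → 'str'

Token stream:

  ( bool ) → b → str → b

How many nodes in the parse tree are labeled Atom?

[Type [Atom ( [Type [Atom bool]] )] → [Type [Atom b] → [Type [Atom str] → [Type [Atom b]]]]]

5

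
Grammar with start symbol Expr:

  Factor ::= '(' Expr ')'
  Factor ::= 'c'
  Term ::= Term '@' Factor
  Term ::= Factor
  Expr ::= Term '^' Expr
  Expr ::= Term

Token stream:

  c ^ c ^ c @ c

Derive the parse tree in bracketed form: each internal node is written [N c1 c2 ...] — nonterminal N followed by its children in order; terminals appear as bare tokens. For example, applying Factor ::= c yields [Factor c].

Expr
Term ^ Expr
Factor ^ Expr
c ^ Expr
c ^ Term ^ Expr
c ^ Factor ^ Expr
c ^ c ^ Expr
c ^ c ^ Term
c ^ c ^ Term @ Factor
c ^ c ^ Factor @ Factor
c ^ c ^ c @ Factor
c ^ c ^ c @ c

[Expr [Term [Factor c]] ^ [Expr [Term [Factor c]] ^ [Expr [Term [Term [Factor c]] @ [Factor c]]]]]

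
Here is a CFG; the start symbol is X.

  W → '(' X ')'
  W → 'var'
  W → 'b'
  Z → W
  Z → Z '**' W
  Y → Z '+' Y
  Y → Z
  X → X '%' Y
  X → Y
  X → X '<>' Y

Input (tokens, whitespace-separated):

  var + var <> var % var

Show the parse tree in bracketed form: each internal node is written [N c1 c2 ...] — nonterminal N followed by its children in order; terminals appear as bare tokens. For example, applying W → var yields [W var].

[X [X [X [Y [Z [W var]] + [Y [Z [W var]]]]] <> [Y [Z [W var]]]] % [Y [Z [W var]]]]

X
X % Y
X <> Y % Y
Y <> Y % Y
Z + Y <> Y % Y
W + Y <> Y % Y
var + Y <> Y % Y
var + Z <> Y % Y
var + W <> Y % Y
var + var <> Y % Y
var + var <> Z % Y
var + var <> W % Y
var + var <> var % Y
var + var <> var % Z
var + var <> var % W
var + var <> var % var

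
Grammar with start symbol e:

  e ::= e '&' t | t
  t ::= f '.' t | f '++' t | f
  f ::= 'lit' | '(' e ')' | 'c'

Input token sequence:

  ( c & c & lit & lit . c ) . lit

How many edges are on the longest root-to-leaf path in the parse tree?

9

[e [t [f ( [e [e [e [e [t [f c]]] & [t [f c]]] & [t [f lit]]] & [t [f lit] . [t [f c]]]] )] . [t [f lit]]]]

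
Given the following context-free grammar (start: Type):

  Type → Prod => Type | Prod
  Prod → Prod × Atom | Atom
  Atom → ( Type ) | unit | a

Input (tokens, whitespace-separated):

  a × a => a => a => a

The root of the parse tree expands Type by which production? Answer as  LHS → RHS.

Type → Prod => Type

[Type [Prod [Prod [Atom a]] × [Atom a]] => [Type [Prod [Atom a]] => [Type [Prod [Atom a]] => [Type [Prod [Atom a]]]]]]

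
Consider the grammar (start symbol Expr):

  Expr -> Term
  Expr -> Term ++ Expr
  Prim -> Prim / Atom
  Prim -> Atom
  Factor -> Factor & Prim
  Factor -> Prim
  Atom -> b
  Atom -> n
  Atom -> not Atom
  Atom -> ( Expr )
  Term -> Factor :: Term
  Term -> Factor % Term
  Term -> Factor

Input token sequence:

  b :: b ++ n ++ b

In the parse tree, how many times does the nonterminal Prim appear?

4

[Expr [Term [Factor [Prim [Atom b]]] :: [Term [Factor [Prim [Atom b]]]]] ++ [Expr [Term [Factor [Prim [Atom n]]]] ++ [Expr [Term [Factor [Prim [Atom b]]]]]]]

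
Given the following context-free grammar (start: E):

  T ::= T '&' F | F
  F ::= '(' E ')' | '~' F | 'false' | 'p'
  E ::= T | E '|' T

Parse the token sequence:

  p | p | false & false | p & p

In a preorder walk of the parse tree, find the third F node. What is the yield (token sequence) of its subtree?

false

[E [E [E [E [T [F p]]] | [T [F p]]] | [T [T [F false]] & [F false]]] | [T [T [F p]] & [F p]]]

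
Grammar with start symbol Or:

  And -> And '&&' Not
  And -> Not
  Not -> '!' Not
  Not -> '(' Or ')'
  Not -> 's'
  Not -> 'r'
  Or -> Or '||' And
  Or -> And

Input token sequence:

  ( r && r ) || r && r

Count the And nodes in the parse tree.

[Or [Or [And [Not ( [Or [And [And [Not r]] && [Not r]]] )]]] || [And [And [Not r]] && [Not r]]]

5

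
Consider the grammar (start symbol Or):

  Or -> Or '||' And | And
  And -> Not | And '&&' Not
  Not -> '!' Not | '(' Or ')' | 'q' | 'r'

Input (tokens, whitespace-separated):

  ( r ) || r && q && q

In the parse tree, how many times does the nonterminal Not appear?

5

[Or [Or [And [Not ( [Or [And [Not r]]] )]]] || [And [And [And [Not r]] && [Not q]] && [Not q]]]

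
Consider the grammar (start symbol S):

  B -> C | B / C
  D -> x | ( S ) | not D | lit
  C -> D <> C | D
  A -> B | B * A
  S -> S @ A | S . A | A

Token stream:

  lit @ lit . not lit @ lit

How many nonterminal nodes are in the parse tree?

[S [S [S [S [A [B [C [D lit]]]]] @ [A [B [C [D lit]]]]] . [A [B [C [D not [D lit]]]]]] @ [A [B [C [D lit]]]]]

21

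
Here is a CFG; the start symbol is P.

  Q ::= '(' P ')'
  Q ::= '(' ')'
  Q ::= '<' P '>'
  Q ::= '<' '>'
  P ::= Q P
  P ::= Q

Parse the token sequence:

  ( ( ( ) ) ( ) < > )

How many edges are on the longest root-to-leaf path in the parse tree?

6

[P [Q ( [P [Q ( [P [Q ( )]] )] [P [Q ( )] [P [Q < >]]]] )]]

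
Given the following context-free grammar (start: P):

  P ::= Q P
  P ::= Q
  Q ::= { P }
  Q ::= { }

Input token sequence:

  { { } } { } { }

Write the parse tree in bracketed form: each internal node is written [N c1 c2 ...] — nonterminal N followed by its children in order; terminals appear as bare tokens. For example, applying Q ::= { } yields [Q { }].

[P [Q { [P [Q { }]] }] [P [Q { }] [P [Q { }]]]]

P
Q P
{ P } P
{ Q } P
{ { } } P
{ { } } Q P
{ { } } { } P
{ { } } { } Q
{ { } } { } { }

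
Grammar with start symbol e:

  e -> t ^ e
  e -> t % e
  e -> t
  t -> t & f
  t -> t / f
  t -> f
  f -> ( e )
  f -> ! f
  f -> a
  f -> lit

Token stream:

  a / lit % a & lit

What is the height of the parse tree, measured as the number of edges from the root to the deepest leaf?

5

[e [t [t [f a]] / [f lit]] % [e [t [t [f a]] & [f lit]]]]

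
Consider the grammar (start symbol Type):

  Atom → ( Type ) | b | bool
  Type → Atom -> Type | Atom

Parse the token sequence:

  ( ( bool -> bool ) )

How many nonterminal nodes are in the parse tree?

8

[Type [Atom ( [Type [Atom ( [Type [Atom bool] -> [Type [Atom bool]]] )]] )]]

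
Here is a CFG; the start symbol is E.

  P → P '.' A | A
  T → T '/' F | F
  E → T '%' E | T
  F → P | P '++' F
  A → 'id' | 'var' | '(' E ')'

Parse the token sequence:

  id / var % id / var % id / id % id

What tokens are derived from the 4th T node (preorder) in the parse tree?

[E [T [T [F [P [A id]]]] / [F [P [A var]]]] % [E [T [T [F [P [A id]]]] / [F [P [A var]]]] % [E [T [T [F [P [A id]]]] / [F [P [A id]]]] % [E [T [F [P [A id]]]]]]]]

id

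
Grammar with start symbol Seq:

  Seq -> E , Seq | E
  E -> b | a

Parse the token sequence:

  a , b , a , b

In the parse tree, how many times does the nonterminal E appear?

[Seq [E a] , [Seq [E b] , [Seq [E a] , [Seq [E b]]]]]

4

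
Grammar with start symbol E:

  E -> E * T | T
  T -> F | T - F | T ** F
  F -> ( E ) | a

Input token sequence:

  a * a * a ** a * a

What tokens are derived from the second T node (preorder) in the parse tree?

[E [E [E [E [T [F a]]] * [T [F a]]] * [T [T [F a]] ** [F a]]] * [T [F a]]]

a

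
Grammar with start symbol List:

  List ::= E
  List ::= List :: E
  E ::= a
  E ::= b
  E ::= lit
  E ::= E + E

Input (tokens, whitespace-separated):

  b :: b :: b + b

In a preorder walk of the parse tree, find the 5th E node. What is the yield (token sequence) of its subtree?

b

[List [List [List [E b]] :: [E b]] :: [E [E b] + [E b]]]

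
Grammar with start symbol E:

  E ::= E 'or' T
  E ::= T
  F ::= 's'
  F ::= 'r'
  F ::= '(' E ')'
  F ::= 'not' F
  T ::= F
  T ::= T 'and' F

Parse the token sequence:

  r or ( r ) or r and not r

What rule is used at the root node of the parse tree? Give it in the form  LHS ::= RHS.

[E [E [E [T [F r]]] or [T [F ( [E [T [F r]]] )]]] or [T [T [F r]] and [F not [F r]]]]

E ::= E 'or' T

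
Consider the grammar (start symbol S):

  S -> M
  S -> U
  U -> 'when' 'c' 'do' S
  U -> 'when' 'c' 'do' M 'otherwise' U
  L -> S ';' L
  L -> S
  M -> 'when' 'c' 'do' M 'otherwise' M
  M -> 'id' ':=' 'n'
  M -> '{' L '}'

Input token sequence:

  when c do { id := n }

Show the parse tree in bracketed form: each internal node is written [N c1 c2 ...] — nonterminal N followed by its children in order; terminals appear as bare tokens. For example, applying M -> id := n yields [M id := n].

[S [U when c do [S [M { [L [S [M id := n]]] }]]]]

S
U
when c do S
when c do M
when c do { L }
when c do { S }
when c do { M }
when c do { id := n }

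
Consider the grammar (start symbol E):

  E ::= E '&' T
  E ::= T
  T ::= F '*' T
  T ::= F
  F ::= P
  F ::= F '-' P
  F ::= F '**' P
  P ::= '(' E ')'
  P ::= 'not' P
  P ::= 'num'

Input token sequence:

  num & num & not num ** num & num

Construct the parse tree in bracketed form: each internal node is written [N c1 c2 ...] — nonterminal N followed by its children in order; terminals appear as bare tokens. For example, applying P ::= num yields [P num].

E
E & T
E & T & T
E & T & T & T
T & T & T & T
F & T & T & T
P & T & T & T
num & T & T & T
num & F & T & T
num & P & T & T
num & num & T & T
num & num & F & T
num & num & F ** P & T
num & num & P ** P & T
num & num & not P ** P & T
num & num & not num ** P & T
num & num & not num ** num & T
num & num & not num ** num & F
num & num & not num ** num & P
num & num & not num ** num & num

[E [E [E [E [T [F [P num]]]] & [T [F [P num]]]] & [T [F [F [P not [P num]]] ** [P num]]]] & [T [F [P num]]]]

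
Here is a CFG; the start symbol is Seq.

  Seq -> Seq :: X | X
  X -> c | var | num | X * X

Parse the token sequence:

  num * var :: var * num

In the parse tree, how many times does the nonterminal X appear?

6

[Seq [Seq [X [X num] * [X var]]] :: [X [X var] * [X num]]]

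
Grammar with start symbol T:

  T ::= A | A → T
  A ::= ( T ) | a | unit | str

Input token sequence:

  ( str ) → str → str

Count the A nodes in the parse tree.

4

[T [A ( [T [A str]] )] → [T [A str] → [T [A str]]]]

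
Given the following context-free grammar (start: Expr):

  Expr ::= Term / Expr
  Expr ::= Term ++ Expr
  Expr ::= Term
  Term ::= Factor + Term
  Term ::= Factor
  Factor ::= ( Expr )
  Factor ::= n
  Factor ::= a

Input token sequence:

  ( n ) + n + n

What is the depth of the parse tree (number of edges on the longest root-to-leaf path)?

6

[Expr [Term [Factor ( [Expr [Term [Factor n]]] )] + [Term [Factor n] + [Term [Factor n]]]]]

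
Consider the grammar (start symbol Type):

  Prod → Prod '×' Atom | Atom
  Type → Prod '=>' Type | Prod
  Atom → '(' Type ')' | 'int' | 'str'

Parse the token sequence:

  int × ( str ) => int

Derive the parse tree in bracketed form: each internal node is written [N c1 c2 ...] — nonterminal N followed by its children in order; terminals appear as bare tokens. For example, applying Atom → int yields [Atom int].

[Type [Prod [Prod [Atom int]] × [Atom ( [Type [Prod [Atom str]]] )]] => [Type [Prod [Atom int]]]]

Type
Prod => Type
Prod × Atom => Type
Atom × Atom => Type
int × Atom => Type
int × ( Type ) => Type
int × ( Prod ) => Type
int × ( Atom ) => Type
int × ( str ) => Type
int × ( str ) => Prod
int × ( str ) => Atom
int × ( str ) => int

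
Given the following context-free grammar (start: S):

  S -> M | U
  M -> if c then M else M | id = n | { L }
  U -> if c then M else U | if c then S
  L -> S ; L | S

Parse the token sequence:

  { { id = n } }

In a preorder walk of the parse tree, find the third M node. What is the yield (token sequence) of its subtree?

[S [M { [L [S [M { [L [S [M id = n]]] }]]] }]]

id = n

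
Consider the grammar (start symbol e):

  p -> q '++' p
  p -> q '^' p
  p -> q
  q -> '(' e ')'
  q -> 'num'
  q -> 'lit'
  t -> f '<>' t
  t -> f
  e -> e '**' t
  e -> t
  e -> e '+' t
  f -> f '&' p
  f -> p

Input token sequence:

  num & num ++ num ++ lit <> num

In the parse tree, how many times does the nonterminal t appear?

[e [t [f [f [p [q num]]] & [p [q num] ++ [p [q num] ++ [p [q lit]]]]] <> [t [f [p [q num]]]]]]

2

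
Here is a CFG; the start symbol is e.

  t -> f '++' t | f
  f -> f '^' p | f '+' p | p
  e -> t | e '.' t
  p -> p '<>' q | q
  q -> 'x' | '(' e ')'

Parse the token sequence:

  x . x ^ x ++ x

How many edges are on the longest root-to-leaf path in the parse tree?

6

[e [e [t [f [p [q x]]]]] . [t [f [f [p [q x]]] ^ [p [q x]]] ++ [t [f [p [q x]]]]]]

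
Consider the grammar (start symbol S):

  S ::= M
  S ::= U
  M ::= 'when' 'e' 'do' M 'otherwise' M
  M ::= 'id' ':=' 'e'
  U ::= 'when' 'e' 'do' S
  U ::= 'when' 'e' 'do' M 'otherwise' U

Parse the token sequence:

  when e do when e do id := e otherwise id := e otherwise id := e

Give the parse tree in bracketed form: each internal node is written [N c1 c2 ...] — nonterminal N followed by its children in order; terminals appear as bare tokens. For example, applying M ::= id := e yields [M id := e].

S
M
when e do M otherwise M
when e do when e do M otherwise M otherwise M
when e do when e do id := e otherwise M otherwise M
when e do when e do id := e otherwise id := e otherwise M
when e do when e do id := e otherwise id := e otherwise id := e

[S [M when e do [M when e do [M id := e] otherwise [M id := e]] otherwise [M id := e]]]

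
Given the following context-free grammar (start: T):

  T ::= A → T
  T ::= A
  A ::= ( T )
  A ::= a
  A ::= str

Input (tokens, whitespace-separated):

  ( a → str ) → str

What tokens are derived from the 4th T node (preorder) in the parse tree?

[T [A ( [T [A a] → [T [A str]]] )] → [T [A str]]]

str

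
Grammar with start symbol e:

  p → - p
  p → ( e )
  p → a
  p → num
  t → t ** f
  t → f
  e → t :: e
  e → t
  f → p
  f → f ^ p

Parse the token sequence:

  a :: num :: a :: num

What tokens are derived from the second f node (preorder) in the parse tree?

num

[e [t [f [p a]]] :: [e [t [f [p num]]] :: [e [t [f [p a]]] :: [e [t [f [p num]]]]]]]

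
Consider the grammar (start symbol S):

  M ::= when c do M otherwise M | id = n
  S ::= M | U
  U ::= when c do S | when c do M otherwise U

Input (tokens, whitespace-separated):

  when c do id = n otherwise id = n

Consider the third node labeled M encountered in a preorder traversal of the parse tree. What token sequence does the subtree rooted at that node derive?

id = n

[S [M when c do [M id = n] otherwise [M id = n]]]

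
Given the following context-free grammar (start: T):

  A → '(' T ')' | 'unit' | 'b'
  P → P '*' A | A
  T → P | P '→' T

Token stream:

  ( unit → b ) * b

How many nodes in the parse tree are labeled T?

3

[T [P [P [A ( [T [P [A unit]] → [T [P [A b]]]] )]] * [A b]]]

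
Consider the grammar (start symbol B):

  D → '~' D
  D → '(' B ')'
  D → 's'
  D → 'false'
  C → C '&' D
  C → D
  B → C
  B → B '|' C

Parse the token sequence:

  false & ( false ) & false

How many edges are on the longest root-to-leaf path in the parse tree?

7

[B [C [C [C [D false]] & [D ( [B [C [D false]]] )]] & [D false]]]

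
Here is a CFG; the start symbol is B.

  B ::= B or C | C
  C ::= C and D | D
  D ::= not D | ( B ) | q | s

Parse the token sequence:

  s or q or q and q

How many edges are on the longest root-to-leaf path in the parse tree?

5

[B [B [B [C [D s]]] or [C [D q]]] or [C [C [D q]] and [D q]]]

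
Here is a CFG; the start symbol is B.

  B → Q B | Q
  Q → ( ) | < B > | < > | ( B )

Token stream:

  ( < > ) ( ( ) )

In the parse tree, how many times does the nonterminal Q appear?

[B [Q ( [B [Q < >]] )] [B [Q ( [B [Q ( )]] )]]]

4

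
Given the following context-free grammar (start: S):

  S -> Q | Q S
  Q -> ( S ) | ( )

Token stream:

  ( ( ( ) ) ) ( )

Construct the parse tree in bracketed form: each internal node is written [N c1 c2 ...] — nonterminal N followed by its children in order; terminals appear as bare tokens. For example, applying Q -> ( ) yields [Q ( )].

S
Q S
( S ) S
( Q ) S
( ( S ) ) S
( ( Q ) ) S
( ( ( ) ) ) S
( ( ( ) ) ) Q
( ( ( ) ) ) ( )

[S [Q ( [S [Q ( [S [Q ( )]] )]] )] [S [Q ( )]]]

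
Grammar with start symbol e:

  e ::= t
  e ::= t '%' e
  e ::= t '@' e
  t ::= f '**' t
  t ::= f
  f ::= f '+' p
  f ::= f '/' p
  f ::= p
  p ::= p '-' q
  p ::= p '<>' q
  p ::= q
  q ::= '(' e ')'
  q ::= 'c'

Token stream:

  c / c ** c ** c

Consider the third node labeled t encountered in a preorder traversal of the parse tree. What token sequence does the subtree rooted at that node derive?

[e [t [f [f [p [q c]]] / [p [q c]]] ** [t [f [p [q c]]] ** [t [f [p [q c]]]]]]]

c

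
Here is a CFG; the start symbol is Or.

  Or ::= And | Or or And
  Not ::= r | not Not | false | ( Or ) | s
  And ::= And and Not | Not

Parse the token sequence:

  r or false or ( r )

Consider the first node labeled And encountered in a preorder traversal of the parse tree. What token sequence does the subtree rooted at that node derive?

r

[Or [Or [Or [And [Not r]]] or [And [Not false]]] or [And [Not ( [Or [And [Not r]]] )]]]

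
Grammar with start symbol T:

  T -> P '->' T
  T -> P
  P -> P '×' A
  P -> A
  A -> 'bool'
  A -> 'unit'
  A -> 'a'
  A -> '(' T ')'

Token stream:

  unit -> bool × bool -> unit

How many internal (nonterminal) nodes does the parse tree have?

11

[T [P [A unit]] -> [T [P [P [A bool]] × [A bool]] -> [T [P [A unit]]]]]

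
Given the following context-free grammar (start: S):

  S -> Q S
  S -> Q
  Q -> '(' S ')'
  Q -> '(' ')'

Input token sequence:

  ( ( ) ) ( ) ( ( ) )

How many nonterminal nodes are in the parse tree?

[S [Q ( [S [Q ( )]] )] [S [Q ( )] [S [Q ( [S [Q ( )]] )]]]]

10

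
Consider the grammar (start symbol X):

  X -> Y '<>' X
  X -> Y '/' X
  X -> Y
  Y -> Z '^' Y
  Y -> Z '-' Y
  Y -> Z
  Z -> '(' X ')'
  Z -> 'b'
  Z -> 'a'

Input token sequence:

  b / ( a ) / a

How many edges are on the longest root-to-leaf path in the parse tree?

7

[X [Y [Z b]] / [X [Y [Z ( [X [Y [Z a]]] )]] / [X [Y [Z a]]]]]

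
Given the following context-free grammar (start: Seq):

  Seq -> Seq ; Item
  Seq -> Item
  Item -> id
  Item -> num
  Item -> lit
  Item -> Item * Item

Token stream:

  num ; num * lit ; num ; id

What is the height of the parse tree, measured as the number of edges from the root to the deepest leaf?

5

[Seq [Seq [Seq [Seq [Item num]] ; [Item [Item num] * [Item lit]]] ; [Item num]] ; [Item id]]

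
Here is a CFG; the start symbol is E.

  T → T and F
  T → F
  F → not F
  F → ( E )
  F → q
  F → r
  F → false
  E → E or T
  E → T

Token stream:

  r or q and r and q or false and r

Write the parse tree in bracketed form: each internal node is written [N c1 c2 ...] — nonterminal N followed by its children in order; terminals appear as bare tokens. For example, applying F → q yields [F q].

E
E or T
E or T or T
T or T or T
F or T or T
r or T or T
r or T and F or T
r or T and F and F or T
r or F and F and F or T
r or q and F and F or T
r or q and r and F or T
r or q and r and q or T
r or q and r and q or T and F
r or q and r and q or F and F
r or q and r and q or false and F
r or q and r and q or false and r

[E [E [E [T [F r]]] or [T [T [T [F q]] and [F r]] and [F q]]] or [T [T [F false]] and [F r]]]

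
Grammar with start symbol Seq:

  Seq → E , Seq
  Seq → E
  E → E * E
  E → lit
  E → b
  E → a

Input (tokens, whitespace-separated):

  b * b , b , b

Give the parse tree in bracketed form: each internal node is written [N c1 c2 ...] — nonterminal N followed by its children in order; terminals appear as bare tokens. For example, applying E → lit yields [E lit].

Seq
E , Seq
E * E , Seq
b * E , Seq
b * b , Seq
b * b , E , Seq
b * b , b , Seq
b * b , b , E
b * b , b , b

[Seq [E [E b] * [E b]] , [Seq [E b] , [Seq [E b]]]]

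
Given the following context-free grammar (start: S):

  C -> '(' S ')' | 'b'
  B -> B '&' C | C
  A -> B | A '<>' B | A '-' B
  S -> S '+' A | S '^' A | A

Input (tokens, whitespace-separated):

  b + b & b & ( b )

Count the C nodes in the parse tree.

5

[S [S [A [B [C b]]]] + [A [B [B [B [C b]] & [C b]] & [C ( [S [A [B [C b]]]] )]]]]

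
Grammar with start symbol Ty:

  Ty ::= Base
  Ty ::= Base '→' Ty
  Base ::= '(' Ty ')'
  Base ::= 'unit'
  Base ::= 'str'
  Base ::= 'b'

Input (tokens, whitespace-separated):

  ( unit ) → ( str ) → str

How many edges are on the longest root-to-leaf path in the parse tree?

[Ty [Base ( [Ty [Base unit]] )] → [Ty [Base ( [Ty [Base str]] )] → [Ty [Base str]]]]

5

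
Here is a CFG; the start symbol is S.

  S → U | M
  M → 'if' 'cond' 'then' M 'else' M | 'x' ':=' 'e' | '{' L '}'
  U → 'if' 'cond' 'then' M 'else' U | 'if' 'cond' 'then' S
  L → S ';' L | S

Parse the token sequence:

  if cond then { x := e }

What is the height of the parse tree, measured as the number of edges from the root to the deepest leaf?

7

[S [U if cond then [S [M { [L [S [M x := e]]] }]]]]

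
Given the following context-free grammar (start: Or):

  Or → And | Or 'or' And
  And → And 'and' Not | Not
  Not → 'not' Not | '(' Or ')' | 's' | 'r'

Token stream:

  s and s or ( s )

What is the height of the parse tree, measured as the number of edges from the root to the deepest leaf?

[Or [Or [And [And [Not s]] and [Not s]]] or [And [Not ( [Or [And [Not s]]] )]]]

6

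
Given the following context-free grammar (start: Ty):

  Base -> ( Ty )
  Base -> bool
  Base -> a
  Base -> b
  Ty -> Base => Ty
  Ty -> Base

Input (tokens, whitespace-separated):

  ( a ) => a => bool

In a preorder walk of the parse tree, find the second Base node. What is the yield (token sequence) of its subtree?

[Ty [Base ( [Ty [Base a]] )] => [Ty [Base a] => [Ty [Base bool]]]]

a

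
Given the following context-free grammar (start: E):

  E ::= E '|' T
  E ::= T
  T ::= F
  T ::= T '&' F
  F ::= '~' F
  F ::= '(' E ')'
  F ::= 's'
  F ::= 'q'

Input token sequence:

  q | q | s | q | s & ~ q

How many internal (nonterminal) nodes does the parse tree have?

[E [E [E [E [E [T [F q]]] | [T [F q]]] | [T [F s]]] | [T [F q]]] | [T [T [F s]] & [F ~ [F q]]]]

18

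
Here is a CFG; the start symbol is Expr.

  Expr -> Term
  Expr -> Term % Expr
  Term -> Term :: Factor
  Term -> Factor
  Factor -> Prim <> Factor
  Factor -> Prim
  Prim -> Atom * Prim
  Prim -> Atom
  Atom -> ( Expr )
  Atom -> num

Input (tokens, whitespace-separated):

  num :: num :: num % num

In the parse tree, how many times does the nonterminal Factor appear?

4

[Expr [Term [Term [Term [Factor [Prim [Atom num]]]] :: [Factor [Prim [Atom num]]]] :: [Factor [Prim [Atom num]]]] % [Expr [Term [Factor [Prim [Atom num]]]]]]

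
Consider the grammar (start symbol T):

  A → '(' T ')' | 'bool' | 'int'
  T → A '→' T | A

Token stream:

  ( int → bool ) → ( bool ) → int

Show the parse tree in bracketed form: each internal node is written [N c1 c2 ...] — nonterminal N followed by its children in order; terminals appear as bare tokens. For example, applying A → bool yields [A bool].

T
A → T
( T ) → T
( A → T ) → T
( int → T ) → T
( int → A ) → T
( int → bool ) → T
( int → bool ) → A → T
( int → bool ) → ( T ) → T
( int → bool ) → ( A ) → T
( int → bool ) → ( bool ) → T
( int → bool ) → ( bool ) → A
( int → bool ) → ( bool ) → int

[T [A ( [T [A int] → [T [A bool]]] )] → [T [A ( [T [A bool]] )] → [T [A int]]]]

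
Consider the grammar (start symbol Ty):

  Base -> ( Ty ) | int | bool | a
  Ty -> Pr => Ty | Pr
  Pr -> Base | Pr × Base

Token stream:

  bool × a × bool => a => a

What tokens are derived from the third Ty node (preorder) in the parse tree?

a

[Ty [Pr [Pr [Pr [Base bool]] × [Base a]] × [Base bool]] => [Ty [Pr [Base a]] => [Ty [Pr [Base a]]]]]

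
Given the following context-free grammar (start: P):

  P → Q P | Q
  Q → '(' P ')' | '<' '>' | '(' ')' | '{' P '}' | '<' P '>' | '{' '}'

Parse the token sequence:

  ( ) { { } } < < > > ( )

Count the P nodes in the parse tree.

6

[P [Q ( )] [P [Q { [P [Q { }]] }] [P [Q < [P [Q < >]] >] [P [Q ( )]]]]]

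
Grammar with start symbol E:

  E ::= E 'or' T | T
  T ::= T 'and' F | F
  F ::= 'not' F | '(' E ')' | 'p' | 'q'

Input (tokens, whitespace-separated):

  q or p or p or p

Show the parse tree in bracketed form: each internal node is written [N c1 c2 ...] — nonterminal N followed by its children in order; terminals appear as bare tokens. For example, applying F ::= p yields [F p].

E
E or T
E or T or T
E or T or T or T
T or T or T or T
F or T or T or T
q or T or T or T
q or F or T or T
q or p or T or T
q or p or F or T
q or p or p or T
q or p or p or F
q or p or p or p

[E [E [E [E [T [F q]]] or [T [F p]]] or [T [F p]]] or [T [F p]]]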